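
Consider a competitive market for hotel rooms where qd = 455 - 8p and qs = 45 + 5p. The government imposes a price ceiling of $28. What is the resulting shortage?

Shortage = 46

Equilibrium price would be p* = 410/13, so the ceiling at 28 binds.
At p = 28: qd = 455 − 8(28) = 231, qs = 45 + 5(28) = 185.
Shortage = 231 − 185 = 46.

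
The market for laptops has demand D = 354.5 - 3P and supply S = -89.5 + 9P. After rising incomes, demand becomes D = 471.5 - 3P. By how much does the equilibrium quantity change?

ΔQ = 87.75

Original equilibrium: P* = 37, Q* = 243.5.
New equilibrium: 471.5 - 3P = -89.5 + 9P, so 561 = 12P and P' = 46.75; Q' = 471.5 − 3(46.75) = 331.25.
Change in quantity: 331.25 − 243.5 = 87.75.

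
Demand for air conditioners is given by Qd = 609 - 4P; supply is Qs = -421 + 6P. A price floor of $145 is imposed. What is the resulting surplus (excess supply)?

Surplus = 420

Equilibrium price would be P* = 103, so the floor at 145 binds.
At P = 145: Qd = 29, Qs = 449.
Surplus = 449 − 29 = 420.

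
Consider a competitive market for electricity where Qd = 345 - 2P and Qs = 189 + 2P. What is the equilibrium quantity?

Q* = 267

Set Qd = Qs: 345 - 2P = 189 + 2P.
156 = 4P, so P* = 39.
Q* = 345 − 2(39) = 267.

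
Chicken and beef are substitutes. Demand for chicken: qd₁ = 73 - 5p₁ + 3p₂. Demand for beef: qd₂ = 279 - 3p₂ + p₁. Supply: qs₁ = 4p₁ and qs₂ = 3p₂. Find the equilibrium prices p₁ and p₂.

Market 1: 73 - 5p₁ + 3p₂ = 4p₁ → 9p₁ - 3p₂ = 73.
Market 2: 6p₂ - p₁ = 279.
Eliminating p₂: 6×(1) + 3×(2) gives 51p₁ = 1275, so p₁ = 25.
Back-substitute into (2): p₂ = (279 + 1×25) / 6 = 152/3.

p₁ = 25, p₂ = 152/3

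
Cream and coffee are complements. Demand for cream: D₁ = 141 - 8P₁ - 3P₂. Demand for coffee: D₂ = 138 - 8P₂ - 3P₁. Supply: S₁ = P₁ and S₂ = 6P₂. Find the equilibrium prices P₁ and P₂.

P₁ = 40/3, P₂ = 7

Market 1: 141 - 8P₁ - 3P₂ = P₁ → 9P₁ + 3P₂ = 141.
Market 2: 14P₂ + 3P₁ = 138.
Eliminating P₂: 14×(1) − 3×(2) gives 117P₁ = 1560, so P₁ = 40/3.
Back-substitute into (2): P₂ = (138 − 3×40/3) / 14 = 7.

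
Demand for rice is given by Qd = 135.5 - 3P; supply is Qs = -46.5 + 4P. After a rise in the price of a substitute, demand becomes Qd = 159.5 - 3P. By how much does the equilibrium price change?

Original equilibrium: P* = 26, Q* = 57.5.
New equilibrium: 159.5 - 3P = -46.5 + 4P, so 206 = 7P and P' = 206/7; Q' = 159.5 − 3(206/7) = 997/14.
Change in price: 206/7 − 26 = 24/7.

ΔP = 24/7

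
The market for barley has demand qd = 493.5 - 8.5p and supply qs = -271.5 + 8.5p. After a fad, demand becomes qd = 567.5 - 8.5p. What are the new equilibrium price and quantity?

p' = 839/17, q' = 148

Original equilibrium: p* = 45, q* = 111.
New equilibrium: 567.5 - 8.5p = -271.5 + 8.5p, so 839 = 17p and p' = 839/17; q' = 567.5 − 8.5(839/17) = 148.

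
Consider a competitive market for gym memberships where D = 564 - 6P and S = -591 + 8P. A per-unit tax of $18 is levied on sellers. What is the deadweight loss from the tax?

Deadweight loss = 3888/7

Pre-tax equilibrium: P* = 82.5, Q* = 69.
Tax on sellers shifts supply to S = -591 + 8(P − 18) = -735 + 8P.
564 - 6P = -735 + 8P gives buyer price Pb = 1299/14; sellers receive Ps = 1299/14 − 18 = 1047/14.
New quantity: Q = 564 − 6(1299/14) = 51/7.
DWL = ½ × 18 × (69 − 51/7) = 3888/7.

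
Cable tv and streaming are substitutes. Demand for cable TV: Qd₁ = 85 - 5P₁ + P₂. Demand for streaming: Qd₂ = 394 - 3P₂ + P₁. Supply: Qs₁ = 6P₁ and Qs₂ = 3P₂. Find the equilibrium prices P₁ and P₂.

Market 1: 85 - 5P₁ + P₂ = 6P₁ → 11P₁ - P₂ = 85.
Market 2: 6P₂ - P₁ = 394.
Eliminating P₂: 6×(1) + 1×(2) gives 65P₁ = 904, so P₁ = 904/65.
Back-substitute into (2): P₂ = (394 + 1×904/65) / 6 = 4419/65.

P₁ = 904/65, P₂ = 4419/65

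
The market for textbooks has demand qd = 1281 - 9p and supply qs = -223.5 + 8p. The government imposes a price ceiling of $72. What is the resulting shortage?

Shortage = 280.5

Equilibrium price would be p* = 88.5, so the ceiling at 72 binds.
At p = 72: qd = 1281 − 9(72) = 633, qs = -223.5 + 8(72) = 352.5.
Shortage = 633 − 352.5 = 280.5.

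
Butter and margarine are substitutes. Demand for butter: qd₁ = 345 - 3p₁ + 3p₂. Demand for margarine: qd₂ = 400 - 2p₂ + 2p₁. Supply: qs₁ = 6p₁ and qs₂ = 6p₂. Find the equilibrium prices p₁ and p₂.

p₁ = 60, p₂ = 65

Market 1: 345 - 3p₁ + 3p₂ = 6p₁ → 9p₁ - 3p₂ = 345.
Market 2: 8p₂ - 2p₁ = 400.
Eliminating p₂: 8×(1) + 3×(2) gives 66p₁ = 3960, so p₁ = 60.
Back-substitute into (2): p₂ = (400 + 2×60) / 8 = 65.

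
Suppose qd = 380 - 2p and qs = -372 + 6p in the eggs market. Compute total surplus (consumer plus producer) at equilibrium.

Total surplus = 12288

Equilibrium: 380 - 2p = -372 + 6p gives p* = 94, q* = 192.
Demand choke price: p = 190; supply starts at p = 62.
CS = ½(190 − 94)(192) = 9216; PS = ½(94 − 62)(192) = 3072.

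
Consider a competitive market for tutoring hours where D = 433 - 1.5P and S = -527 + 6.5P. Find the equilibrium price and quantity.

P* = 120, Q* = 253

Set D = S: 433 - 1.5P = -527 + 6.5P.
960 = 8P, so P* = 120.
Q* = 433 − 1.5(120) = 253.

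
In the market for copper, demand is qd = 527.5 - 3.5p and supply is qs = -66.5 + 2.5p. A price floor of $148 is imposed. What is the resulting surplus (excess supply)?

Equilibrium price would be p* = 99, so the floor at 148 binds.
At p = 148: qd = 9.5, qs = 303.5.
Surplus = 303.5 − 9.5 = 294.

Surplus = 294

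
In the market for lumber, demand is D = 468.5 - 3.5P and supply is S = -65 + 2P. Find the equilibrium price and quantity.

P* = 97, Q* = 129

Set D = S: 468.5 - 3.5P = -65 + 2P.
533.5 = 5.5P, so P* = 97.
Q* = 468.5 − 3.5(97) = 129.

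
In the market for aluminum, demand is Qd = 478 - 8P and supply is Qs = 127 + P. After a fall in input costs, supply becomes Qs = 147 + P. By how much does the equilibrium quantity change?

ΔQ = 160/9

Original equilibrium: P* = 39, Q* = 166.
New equilibrium: 478 - 8P = 147 + P, so 331 = 9P and P' = 331/9; Q' = 478 − 8(331/9) = 1654/9.
Change in quantity: 1654/9 − 166 = 160/9.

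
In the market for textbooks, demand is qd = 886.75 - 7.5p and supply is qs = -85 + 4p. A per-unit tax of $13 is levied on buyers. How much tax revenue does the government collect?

Tax revenue = 65507/23

Pre-tax equilibrium: p* = 84.5, q* = 253.
Tax on buyers shifts demand to qd = 886.75 − 7.5(p + 13) = 789.25 - 7.5p.
789.25 - 7.5p = -85 + 4p gives seller price ps = 3497/46; buyers pay pb = 3497/46 + 13 = 4095/46.
New quantity: q = 886.75 − 7.5(4095/46) = 5039/23.
Revenue = 13 × 5039/23 = 65507/23.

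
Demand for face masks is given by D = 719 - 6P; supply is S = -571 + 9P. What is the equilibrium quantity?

Q* = 203

Set D = S: 719 - 6P = -571 + 9P.
1290 = 15P, so P* = 86.
Q* = 719 − 6(86) = 203.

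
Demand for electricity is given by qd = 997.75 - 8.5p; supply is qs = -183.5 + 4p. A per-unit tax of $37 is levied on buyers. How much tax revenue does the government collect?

Pre-tax equilibrium: p* = 94.5, q* = 194.5.
Tax on buyers shifts demand to qd = 997.75 − 8.5(p + 37) = 683.25 - 8.5p.
683.25 - 8.5p = -183.5 + 4p gives seller price ps = 69.34; buyers pay pb = 69.34 + 37 = 106.34.
New quantity: q = 997.75 − 8.5(106.34) = 93.86.
Revenue = 37 × 93.86 = 3472.82.

Tax revenue = 3472.82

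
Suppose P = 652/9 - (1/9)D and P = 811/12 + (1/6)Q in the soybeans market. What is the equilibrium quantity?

Set the two price expressions equal: 652/9 - (1/9)Q = 811/12 + (1/6)Q.
175/36 = (5/18)Q, so Q* = 17.5.
P* = 652/9 − (1/9)(17.5) = 70.5.

Q* = 17.5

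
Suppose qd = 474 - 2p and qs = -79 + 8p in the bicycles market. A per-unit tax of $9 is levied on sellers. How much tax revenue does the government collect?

Pre-tax equilibrium: p* = 55.3, q* = 363.4.
Tax on sellers shifts supply to qs = -79 + 8(p − 9) = -151 + 8p.
474 - 2p = -151 + 8p gives buyer price pb = 62.5; sellers receive ps = 62.5 − 9 = 53.5.
New quantity: q = 474 − 2(62.5) = 349.
Revenue = 9 × 349 = 3141.

Tax revenue = 3141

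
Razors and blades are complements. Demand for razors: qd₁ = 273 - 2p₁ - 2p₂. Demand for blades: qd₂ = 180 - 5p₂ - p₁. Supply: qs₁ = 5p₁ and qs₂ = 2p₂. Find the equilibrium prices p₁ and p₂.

Market 1: 273 - 2p₁ - 2p₂ = 5p₁ → 7p₁ + 2p₂ = 273.
Market 2: 7p₂ + p₁ = 180.
Eliminating p₂: 7×(1) − 2×(2) gives 47p₁ = 1551, so p₁ = 33.
Back-substitute into (2): p₂ = (180 − 1×33) / 7 = 21.

p₁ = 33, p₂ = 21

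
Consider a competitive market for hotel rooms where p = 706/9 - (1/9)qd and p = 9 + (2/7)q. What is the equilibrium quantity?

q* = 175

Set the two price expressions equal: 706/9 - (1/9)q = 9 + (2/7)q.
625/9 = (25/63)q, so q* = 175.
p* = 706/9 − (1/9)(175) = 59.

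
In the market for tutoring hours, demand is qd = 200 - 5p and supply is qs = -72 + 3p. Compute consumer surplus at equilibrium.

Equilibrium: 200 - 5p = -72 + 3p gives p* = 34, q* = 30.
Demand choke price (qd = 0): p = 40.
CS = ½(40 − 34)(30) = 90.

Consumer surplus = 90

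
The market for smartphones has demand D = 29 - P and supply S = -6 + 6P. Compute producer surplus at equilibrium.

Producer surplus = 48

Equilibrium: 29 - P = -6 + 6P gives P* = 5, Q* = 24.
Supply starts at P = 1 (where S = 0).
PS = ½(5 − 1)(24) = 48.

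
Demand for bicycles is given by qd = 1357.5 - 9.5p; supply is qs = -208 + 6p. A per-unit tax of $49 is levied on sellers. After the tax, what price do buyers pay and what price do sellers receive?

Buyers pay 3719/31, sellers receive 2200/31

Pre-tax equilibrium: p* = 101, q* = 398.
Tax on sellers shifts supply to qs = -208 + 6(p − 49) = -502 + 6p.
1357.5 - 9.5p = -502 + 6p gives buyer price pb = 3719/31; sellers receive ps = 3719/31 − 49 = 2200/31.
New quantity: q = 1357.5 − 9.5(3719/31) = 6752/31.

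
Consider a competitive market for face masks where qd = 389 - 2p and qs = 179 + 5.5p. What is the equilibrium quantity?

q* = 333

Set qd = qs: 389 - 2p = 179 + 5.5p.
210 = 7.5p, so p* = 28.
q* = 389 − 2(28) = 333.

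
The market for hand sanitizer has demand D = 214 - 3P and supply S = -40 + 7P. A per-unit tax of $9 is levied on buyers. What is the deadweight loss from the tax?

Deadweight loss = 85.05

Pre-tax equilibrium: P* = 25.4, Q* = 137.8.
Tax on buyers shifts demand to D = 214 − 3(P + 9) = 187 - 3P.
187 - 3P = -40 + 7P gives seller price Ps = 22.7; buyers pay Pb = 22.7 + 9 = 31.7.
New quantity: Q = 214 − 3(31.7) = 118.9.
DWL = ½ × 9 × (137.8 − 118.9) = 85.05.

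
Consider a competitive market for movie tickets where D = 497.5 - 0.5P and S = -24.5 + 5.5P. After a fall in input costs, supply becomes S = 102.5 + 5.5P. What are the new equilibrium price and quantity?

Original equilibrium: P* = 87, Q* = 454.
New equilibrium: 497.5 - 0.5P = 102.5 + 5.5P, so 395 = 6P and P' = 395/6; Q' = 497.5 − 0.5(395/6) = 5575/12.

P' = 395/6, Q' = 5575/12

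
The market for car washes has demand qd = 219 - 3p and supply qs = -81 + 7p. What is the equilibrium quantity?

Set qd = qs: 219 - 3p = -81 + 7p.
300 = 10p, so p* = 30.
q* = 219 − 3(30) = 129.

q* = 129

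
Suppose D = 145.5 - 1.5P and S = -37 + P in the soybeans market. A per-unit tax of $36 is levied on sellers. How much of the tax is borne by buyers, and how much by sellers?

Buyers bear $14.4, sellers bear $21.6

Pre-tax equilibrium: P* = 73, Q* = 36.
Tax on sellers shifts supply to S = -37 + 1(P − 36) = -73 + P.
145.5 - 1.5P = -73 + P gives buyer price Pb = 87.4; sellers receive Ps = 87.4 − 36 = 51.4.
New quantity: Q = 145.5 − 1.5(87.4) = 14.4.
Buyer burden = 87.4 − 73 = 14.4; seller burden = 73 − 51.4 = 21.6.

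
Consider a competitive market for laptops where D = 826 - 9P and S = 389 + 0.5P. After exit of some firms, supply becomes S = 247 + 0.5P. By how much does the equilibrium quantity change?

Original equilibrium: P* = 46, Q* = 412.
New equilibrium: 826 - 9P = 247 + 0.5P, so 579 = 9.5P and P' = 1158/19; Q' = 826 − 9(1158/19) = 5272/19.
Change in quantity: 5272/19 − 412 = -2556/19.

ΔQ = -2556/19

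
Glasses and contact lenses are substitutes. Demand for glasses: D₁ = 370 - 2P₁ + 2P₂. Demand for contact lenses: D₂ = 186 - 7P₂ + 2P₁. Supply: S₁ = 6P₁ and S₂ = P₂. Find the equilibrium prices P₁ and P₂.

P₁ = 833/15, P₂ = 557/15

Market 1: 370 - 2P₁ + 2P₂ = 6P₁ → 8P₁ - 2P₂ = 370.
Market 2: 8P₂ - 2P₁ = 186.
Eliminating P₂: 8×(1) + 2×(2) gives 60P₁ = 3332, so P₁ = 833/15.
Back-substitute into (2): P₂ = (186 + 2×833/15) / 8 = 557/15.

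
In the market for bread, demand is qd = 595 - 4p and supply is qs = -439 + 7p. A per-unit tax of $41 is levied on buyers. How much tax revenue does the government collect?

Tax revenue = 51701/11

Pre-tax equilibrium: p* = 94, q* = 219.
Tax on buyers shifts demand to qd = 595 − 4(p + 41) = 431 - 4p.
431 - 4p = -439 + 7p gives seller price ps = 870/11; buyers pay pb = 870/11 + 41 = 1321/11.
New quantity: q = 595 − 4(1321/11) = 1261/11.
Revenue = 41 × 1261/11 = 51701/11.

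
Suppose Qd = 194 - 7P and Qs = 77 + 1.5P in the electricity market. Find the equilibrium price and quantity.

Set Qd = Qs: 194 - 7P = 77 + 1.5P.
117 = 8.5P, so P* = 234/17.
Q* = 194 − 7(234/17) = 1660/17.

P* = 234/17, Q* = 1660/17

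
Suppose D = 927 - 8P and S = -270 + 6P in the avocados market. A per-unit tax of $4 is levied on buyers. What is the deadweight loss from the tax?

Deadweight loss = 192/7

Pre-tax equilibrium: P* = 85.5, Q* = 243.
Tax on buyers shifts demand to D = 927 − 8(P + 4) = 895 - 8P.
895 - 8P = -270 + 6P gives seller price Ps = 1165/14; buyers pay Pb = 1165/14 + 4 = 1221/14.
New quantity: Q = 927 − 8(1221/14) = 1605/7.
DWL = ½ × 4 × (243 − 1605/7) = 192/7.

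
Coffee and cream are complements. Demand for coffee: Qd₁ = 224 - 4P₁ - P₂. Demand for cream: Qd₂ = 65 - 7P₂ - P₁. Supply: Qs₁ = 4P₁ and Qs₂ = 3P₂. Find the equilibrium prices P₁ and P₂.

P₁ = 2175/79, P₂ = 296/79

Market 1: 224 - 4P₁ - P₂ = 4P₁ → 8P₁ + P₂ = 224.
Market 2: 10P₂ + P₁ = 65.
Eliminating P₂: 10×(1) − 1×(2) gives 79P₁ = 2175, so P₁ = 2175/79.
Back-substitute into (2): P₂ = (65 − 1×2175/79) / 10 = 296/79.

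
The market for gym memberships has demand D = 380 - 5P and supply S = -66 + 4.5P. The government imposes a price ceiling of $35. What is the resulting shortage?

Shortage = 113.5

Equilibrium price would be P* = 892/19, so the ceiling at 35 binds.
At P = 35: D = 380 − 5(35) = 205, S = -66 + 4.5(35) = 91.5.
Shortage = 205 − 91.5 = 113.5.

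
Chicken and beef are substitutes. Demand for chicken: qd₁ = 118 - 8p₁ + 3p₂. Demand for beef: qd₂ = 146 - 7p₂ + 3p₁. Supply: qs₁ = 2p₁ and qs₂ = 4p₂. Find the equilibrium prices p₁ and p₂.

p₁ = 1736/101, p₂ = 1814/101

Market 1: 118 - 8p₁ + 3p₂ = 2p₁ → 10p₁ - 3p₂ = 118.
Market 2: 11p₂ - 3p₁ = 146.
Eliminating p₂: 11×(1) + 3×(2) gives 101p₁ = 1736, so p₁ = 1736/101.
Back-substitute into (2): p₂ = (146 + 3×1736/101) / 11 = 1814/101.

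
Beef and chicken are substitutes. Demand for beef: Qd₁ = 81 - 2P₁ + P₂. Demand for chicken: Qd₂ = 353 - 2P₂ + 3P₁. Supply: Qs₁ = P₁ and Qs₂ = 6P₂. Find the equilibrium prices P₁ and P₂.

Market 1: 81 - 2P₁ + P₂ = P₁ → 3P₁ - P₂ = 81.
Market 2: 8P₂ - 3P₁ = 353.
Eliminating P₂: 8×(1) + 1×(2) gives 21P₁ = 1001, so P₁ = 143/3.
Back-substitute into (2): P₂ = (353 + 3×143/3) / 8 = 62.

P₁ = 143/3, P₂ = 62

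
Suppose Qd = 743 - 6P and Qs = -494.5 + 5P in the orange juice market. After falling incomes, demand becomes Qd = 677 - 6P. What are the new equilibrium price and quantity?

P' = 106.5, Q' = 38

Original equilibrium: P* = 112.5, Q* = 68.
New equilibrium: 677 - 6P = -494.5 + 5P, so 1171.5 = 11P and P' = 106.5; Q' = 677 − 6(106.5) = 38.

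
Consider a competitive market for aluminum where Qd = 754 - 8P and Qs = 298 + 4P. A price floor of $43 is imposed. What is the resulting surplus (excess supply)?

Equilibrium price would be P* = 38, so the floor at 43 binds.
At P = 43: Qd = 410, Qs = 470.
Surplus = 470 − 410 = 60.

Surplus = 60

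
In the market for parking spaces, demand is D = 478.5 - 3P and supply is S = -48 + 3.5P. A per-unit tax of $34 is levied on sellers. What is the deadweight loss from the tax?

Pre-tax equilibrium: P* = 81, Q* = 235.5.
Tax on sellers shifts supply to S = -48 + 3.5(P − 34) = -167 + 3.5P.
478.5 - 3P = -167 + 3.5P gives buyer price Pb = 1291/13; sellers receive Ps = 1291/13 − 34 = 849/13.
New quantity: Q = 478.5 − 3(1291/13) = 4695/26.
DWL = ½ × 34 × (235.5 − 4695/26) = 12138/13.

Deadweight loss = 12138/13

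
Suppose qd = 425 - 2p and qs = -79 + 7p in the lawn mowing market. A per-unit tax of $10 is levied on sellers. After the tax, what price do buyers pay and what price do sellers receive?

Pre-tax equilibrium: p* = 56, q* = 313.
Tax on sellers shifts supply to qs = -79 + 7(p − 10) = -149 + 7p.
425 - 2p = -149 + 7p gives buyer price pb = 574/9; sellers receive ps = 574/9 − 10 = 484/9.
New quantity: q = 425 − 2(574/9) = 2677/9.

Buyers pay 574/9, sellers receive 484/9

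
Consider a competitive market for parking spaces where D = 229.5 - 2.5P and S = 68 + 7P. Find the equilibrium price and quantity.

P* = 17, Q* = 187

Set D = S: 229.5 - 2.5P = 68 + 7P.
161.5 = 9.5P, so P* = 17.
Q* = 229.5 − 2.5(17) = 187.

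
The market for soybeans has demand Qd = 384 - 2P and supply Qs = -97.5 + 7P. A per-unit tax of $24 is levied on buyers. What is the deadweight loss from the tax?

Pre-tax equilibrium: P* = 53.5, Q* = 277.
Tax on buyers shifts demand to Qd = 384 − 2(P + 24) = 336 - 2P.
336 - 2P = -97.5 + 7P gives seller price Ps = 289/6; buyers pay Pb = 289/6 + 24 = 433/6.
New quantity: Q = 384 − 2(433/6) = 719/3.
DWL = ½ × 24 × (277 − 719/3) = 448.

Deadweight loss = 448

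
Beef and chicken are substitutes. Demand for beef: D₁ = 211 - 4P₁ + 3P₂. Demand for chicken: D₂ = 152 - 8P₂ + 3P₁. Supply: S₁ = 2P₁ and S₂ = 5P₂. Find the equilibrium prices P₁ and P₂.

P₁ = 3199/69, P₂ = 515/23

Market 1: 211 - 4P₁ + 3P₂ = 2P₁ → 6P₁ - 3P₂ = 211.
Market 2: 13P₂ - 3P₁ = 152.
Eliminating P₂: 13×(1) + 3×(2) gives 69P₁ = 3199, so P₁ = 3199/69.
Back-substitute into (2): P₂ = (152 + 3×3199/69) / 13 = 515/23.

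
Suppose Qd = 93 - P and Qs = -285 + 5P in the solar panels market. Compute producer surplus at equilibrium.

Producer surplus = 90

Equilibrium: 93 - P = -285 + 5P gives P* = 63, Q* = 30.
Supply starts at P = 57 (where Qs = 0).
PS = ½(63 − 57)(30) = 90.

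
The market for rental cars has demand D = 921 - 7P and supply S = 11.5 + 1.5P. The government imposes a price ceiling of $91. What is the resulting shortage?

Equilibrium price would be P* = 107, so the ceiling at 91 binds.
At P = 91: D = 921 − 7(91) = 284, S = 11.5 + 1.5(91) = 148.
Shortage = 284 − 148 = 136.

Shortage = 136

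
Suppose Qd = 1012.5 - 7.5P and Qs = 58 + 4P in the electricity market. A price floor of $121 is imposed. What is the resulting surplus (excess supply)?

Surplus = 437

Equilibrium price would be P* = 83, so the floor at 121 binds.
At P = 121: Qd = 105, Qs = 542.
Surplus = 542 − 105 = 437.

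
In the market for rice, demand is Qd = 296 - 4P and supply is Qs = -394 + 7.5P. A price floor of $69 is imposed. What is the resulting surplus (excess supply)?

Surplus = 103.5

Equilibrium price would be P* = 60, so the floor at 69 binds.
At P = 69: Qd = 20, Qs = 123.5.
Surplus = 123.5 − 20 = 103.5.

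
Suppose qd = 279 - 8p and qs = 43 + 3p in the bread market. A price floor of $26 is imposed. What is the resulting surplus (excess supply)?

Surplus = 50

Equilibrium price would be p* = 236/11, so the floor at 26 binds.
At p = 26: qd = 71, qs = 121.
Surplus = 121 − 71 = 50.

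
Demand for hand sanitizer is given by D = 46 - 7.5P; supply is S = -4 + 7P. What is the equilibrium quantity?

Set D = S: 46 - 7.5P = -4 + 7P.
50 = 14.5P, so P* = 100/29.
Q* = 46 − 7.5(100/29) = 584/29.

Q* = 584/29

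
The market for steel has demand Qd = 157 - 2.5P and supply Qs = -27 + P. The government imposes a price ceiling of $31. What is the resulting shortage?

Equilibrium price would be P* = 368/7, so the ceiling at 31 binds.
At P = 31: Qd = 157 − 2.5(31) = 79.5, Qs = -27 + 1(31) = 4.
Shortage = 79.5 − 4 = 75.5.

Shortage = 75.5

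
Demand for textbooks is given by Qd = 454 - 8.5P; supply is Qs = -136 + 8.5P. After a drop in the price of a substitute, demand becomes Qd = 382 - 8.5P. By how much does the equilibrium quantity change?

Original equilibrium: P* = 590/17, Q* = 159.
New equilibrium: 382 - 8.5P = -136 + 8.5P, so 518 = 17P and P' = 518/17; Q' = 382 − 8.5(518/17) = 123.
Change in quantity: 123 − 159 = -36.

ΔQ = -36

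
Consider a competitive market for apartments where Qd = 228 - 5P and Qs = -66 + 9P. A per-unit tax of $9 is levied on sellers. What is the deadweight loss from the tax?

Pre-tax equilibrium: P* = 21, Q* = 123.
Tax on sellers shifts supply to Qs = -66 + 9(P − 9) = -147 + 9P.
228 - 5P = -147 + 9P gives buyer price Pb = 375/14; sellers receive Ps = 375/14 − 9 = 249/14.
New quantity: Q = 228 − 5(375/14) = 1317/14.
DWL = ½ × 9 × (123 − 1317/14) = 3645/28.

Deadweight loss = 3645/28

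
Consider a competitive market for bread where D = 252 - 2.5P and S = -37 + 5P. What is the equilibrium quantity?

Q* = 467/3

Set D = S: 252 - 2.5P = -37 + 5P.
289 = 7.5P, so P* = 578/15.
Q* = 252 − 2.5(578/15) = 467/3.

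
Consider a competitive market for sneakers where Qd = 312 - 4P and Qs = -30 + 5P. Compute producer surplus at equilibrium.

Producer surplus = 2560

Equilibrium: 312 - 4P = -30 + 5P gives P* = 38, Q* = 160.
Supply starts at P = 6 (where Qs = 0).
PS = ½(38 − 6)(160) = 2560.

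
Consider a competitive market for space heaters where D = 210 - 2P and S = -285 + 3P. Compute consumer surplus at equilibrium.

Equilibrium: 210 - 2P = -285 + 3P gives P* = 99, Q* = 12.
Demand choke price (D = 0): P = 105.
CS = ½(105 − 99)(12) = 36.

Consumer surplus = 36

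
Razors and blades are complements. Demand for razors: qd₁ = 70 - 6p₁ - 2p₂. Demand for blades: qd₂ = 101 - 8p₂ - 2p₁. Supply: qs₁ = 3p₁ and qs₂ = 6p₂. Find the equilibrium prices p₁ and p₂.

Market 1: 70 - 6p₁ - 2p₂ = 3p₁ → 9p₁ + 2p₂ = 70.
Market 2: 14p₂ + 2p₁ = 101.
Eliminating p₂: 14×(1) − 2×(2) gives 122p₁ = 778, so p₁ = 389/61.
Back-substitute into (2): p₂ = (101 − 2×389/61) / 14 = 769/122.

p₁ = 389/61, p₂ = 769/122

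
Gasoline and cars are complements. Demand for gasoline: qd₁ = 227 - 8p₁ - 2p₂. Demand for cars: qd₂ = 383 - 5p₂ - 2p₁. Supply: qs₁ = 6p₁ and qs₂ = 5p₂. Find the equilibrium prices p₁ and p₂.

Market 1: 227 - 8p₁ - 2p₂ = 6p₁ → 14p₁ + 2p₂ = 227.
Market 2: 10p₂ + 2p₁ = 383.
Eliminating p₂: 10×(1) − 2×(2) gives 136p₁ = 1504, so p₁ = 188/17.
Back-substitute into (2): p₂ = (383 − 2×188/17) / 10 = 1227/34.

p₁ = 188/17, p₂ = 1227/34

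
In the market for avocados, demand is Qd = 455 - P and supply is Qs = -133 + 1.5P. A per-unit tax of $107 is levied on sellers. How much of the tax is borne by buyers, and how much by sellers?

Pre-tax equilibrium: P* = 235.2, Q* = 219.8.
Tax on sellers shifts supply to Qs = -133 + 1.5(P − 107) = -293.5 + 1.5P.
455 - P = -293.5 + 1.5P gives buyer price Pb = 299.4; sellers receive Ps = 299.4 − 107 = 192.4.
New quantity: Q = 455 − 1(299.4) = 155.6.
Buyer burden = 299.4 − 235.2 = 64.2; seller burden = 235.2 − 192.4 = 42.8.

Buyers bear $64.2, sellers bear $42.8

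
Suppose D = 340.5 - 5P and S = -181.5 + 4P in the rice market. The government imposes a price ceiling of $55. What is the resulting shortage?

Equilibrium price would be P* = 58, so the ceiling at 55 binds.
At P = 55: D = 340.5 − 5(55) = 65.5, S = -181.5 + 4(55) = 38.5.
Shortage = 65.5 − 38.5 = 27.

Shortage = 27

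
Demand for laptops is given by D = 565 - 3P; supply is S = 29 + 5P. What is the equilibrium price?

Set D = S: 565 - 3P = 29 + 5P.
536 = 8P, so P* = 67.
Q* = 565 − 3(67) = 364.

P* = 67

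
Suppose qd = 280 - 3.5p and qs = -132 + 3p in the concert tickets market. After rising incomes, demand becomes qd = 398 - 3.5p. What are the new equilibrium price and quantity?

Original equilibrium: p* = 824/13, q* = 756/13.
New equilibrium: 398 - 3.5p = -132 + 3p, so 530 = 6.5p and p' = 1060/13; q' = 398 − 3.5(1060/13) = 1464/13.

p' = 1060/13, q' = 1464/13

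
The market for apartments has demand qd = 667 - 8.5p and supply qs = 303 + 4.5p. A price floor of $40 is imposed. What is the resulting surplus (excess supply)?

Equilibrium price would be p* = 28, so the floor at 40 binds.
At p = 40: qd = 327, qs = 483.
Surplus = 483 − 327 = 156.

Surplus = 156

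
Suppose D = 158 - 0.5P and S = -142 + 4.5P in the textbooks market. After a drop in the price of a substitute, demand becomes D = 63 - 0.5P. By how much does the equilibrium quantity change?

ΔQ = -85.5

Original equilibrium: P* = 60, Q* = 128.
New equilibrium: 63 - 0.5P = -142 + 4.5P, so 205 = 5P and P' = 41; Q' = 63 − 0.5(41) = 42.5.
Change in quantity: 42.5 − 128 = -85.5.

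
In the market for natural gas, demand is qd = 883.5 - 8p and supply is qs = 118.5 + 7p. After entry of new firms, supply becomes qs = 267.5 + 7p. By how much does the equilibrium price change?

Original equilibrium: p* = 51, q* = 475.5.
New equilibrium: 883.5 - 8p = 267.5 + 7p, so 616 = 15p and p' = 616/15; q' = 883.5 − 8(616/15) = 16649/30.
Change in price: 616/15 − 51 = -149/15.

Δp = -149/15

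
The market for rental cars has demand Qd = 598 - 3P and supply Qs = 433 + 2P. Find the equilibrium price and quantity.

P* = 33, Q* = 499

Set Qd = Qs: 598 - 3P = 433 + 2P.
165 = 5P, so P* = 33.
Q* = 598 − 3(33) = 499.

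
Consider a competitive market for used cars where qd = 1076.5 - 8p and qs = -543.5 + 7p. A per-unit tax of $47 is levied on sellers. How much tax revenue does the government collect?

Pre-tax equilibrium: p* = 108, q* = 212.5.
Tax on sellers shifts supply to qs = -543.5 + 7(p − 47) = -872.5 + 7p.
1076.5 - 8p = -872.5 + 7p gives buyer price pb = 1949/15; sellers receive ps = 1949/15 − 47 = 1244/15.
New quantity: q = 1076.5 − 8(1949/15) = 1111/30.
Revenue = 47 × 1111/30 = 52217/30.

Tax revenue = 52217/30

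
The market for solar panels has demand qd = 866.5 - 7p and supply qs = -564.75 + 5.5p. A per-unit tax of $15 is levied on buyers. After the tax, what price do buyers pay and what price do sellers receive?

Buyers pay $121.1, sellers receive $106.1

Pre-tax equilibrium: p* = 114.5, q* = 65.
Tax on buyers shifts demand to qd = 866.5 − 7(p + 15) = 761.5 - 7p.
761.5 - 7p = -564.75 + 5.5p gives seller price ps = 106.1; buyers pay pb = 106.1 + 15 = 121.1.
New quantity: q = 866.5 − 7(121.1) = 18.8.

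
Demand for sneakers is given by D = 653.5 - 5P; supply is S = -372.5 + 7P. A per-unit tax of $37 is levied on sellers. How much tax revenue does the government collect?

Pre-tax equilibrium: P* = 85.5, Q* = 226.
Tax on sellers shifts supply to S = -372.5 + 7(P − 37) = -631.5 + 7P.
653.5 - 5P = -631.5 + 7P gives buyer price Pb = 1285/12; sellers receive Ps = 1285/12 − 37 = 841/12.
New quantity: Q = 653.5 − 5(1285/12) = 1417/12.
Revenue = 37 × 1417/12 = 52429/12.

Tax revenue = 52429/12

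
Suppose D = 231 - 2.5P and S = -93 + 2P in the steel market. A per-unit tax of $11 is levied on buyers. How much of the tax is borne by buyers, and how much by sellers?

Pre-tax equilibrium: P* = 72, Q* = 51.
Tax on buyers shifts demand to D = 231 − 2.5(P + 11) = 203.5 - 2.5P.
203.5 - 2.5P = -93 + 2P gives seller price Ps = 593/9; buyers pay Pb = 593/9 + 11 = 692/9.
New quantity: Q = 231 − 2.5(692/9) = 349/9.
Buyer burden = 692/9 − 72 = 44/9; seller burden = 72 − 593/9 = 55/9.

Buyers bear 44/9, sellers bear 55/9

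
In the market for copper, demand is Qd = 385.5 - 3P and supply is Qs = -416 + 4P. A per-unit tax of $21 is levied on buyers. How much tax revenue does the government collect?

Tax revenue = 126

Pre-tax equilibrium: P* = 114.5, Q* = 42.
Tax on buyers shifts demand to Qd = 385.5 − 3(P + 21) = 322.5 - 3P.
322.5 - 3P = -416 + 4P gives seller price Ps = 105.5; buyers pay Pb = 105.5 + 21 = 126.5.
New quantity: Q = 385.5 − 3(126.5) = 6.
Revenue = 21 × 6 = 126.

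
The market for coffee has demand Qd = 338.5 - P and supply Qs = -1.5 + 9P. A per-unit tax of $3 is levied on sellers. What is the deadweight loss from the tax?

Deadweight loss = 4.05

Pre-tax equilibrium: P* = 34, Q* = 304.5.
Tax on sellers shifts supply to Qs = -1.5 + 9(P − 3) = -28.5 + 9P.
338.5 - P = -28.5 + 9P gives buyer price Pb = 36.7; sellers receive Ps = 36.7 − 3 = 33.7.
New quantity: Q = 338.5 − 1(36.7) = 301.8.
DWL = ½ × 3 × (304.5 − 301.8) = 4.05.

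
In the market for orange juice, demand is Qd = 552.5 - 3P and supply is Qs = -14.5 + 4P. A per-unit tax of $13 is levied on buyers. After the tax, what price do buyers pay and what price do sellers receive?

Pre-tax equilibrium: P* = 81, Q* = 309.5.
Tax on buyers shifts demand to Qd = 552.5 − 3(P + 13) = 513.5 - 3P.
513.5 - 3P = -14.5 + 4P gives seller price Ps = 528/7; buyers pay Pb = 528/7 + 13 = 619/7.
New quantity: Q = 552.5 − 3(619/7) = 4021/14.

Buyers pay 619/7, sellers receive 528/7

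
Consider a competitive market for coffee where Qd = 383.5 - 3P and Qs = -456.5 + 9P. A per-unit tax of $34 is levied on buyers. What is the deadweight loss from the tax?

Deadweight loss = 1300.5

Pre-tax equilibrium: P* = 70, Q* = 173.5.
Tax on buyers shifts demand to Qd = 383.5 − 3(P + 34) = 281.5 - 3P.
281.5 - 3P = -456.5 + 9P gives seller price Ps = 61.5; buyers pay Pb = 61.5 + 34 = 95.5.
New quantity: Q = 383.5 − 3(95.5) = 97.
DWL = ½ × 34 × (173.5 − 97) = 1300.5.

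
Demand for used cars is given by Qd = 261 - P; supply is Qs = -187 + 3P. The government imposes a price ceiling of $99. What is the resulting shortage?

Equilibrium price would be P* = 112, so the ceiling at 99 binds.
At P = 99: Qd = 261 − 1(99) = 162, Qs = -187 + 3(99) = 110.
Shortage = 162 − 110 = 52.

Shortage = 52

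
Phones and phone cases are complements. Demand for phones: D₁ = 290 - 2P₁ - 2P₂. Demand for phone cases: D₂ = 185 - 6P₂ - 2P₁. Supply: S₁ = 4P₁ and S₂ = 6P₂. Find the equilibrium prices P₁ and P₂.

P₁ = 1555/34, P₂ = 265/34

Market 1: 290 - 2P₁ - 2P₂ = 4P₁ → 6P₁ + 2P₂ = 290.
Market 2: 12P₂ + 2P₁ = 185.
Eliminating P₂: 12×(1) − 2×(2) gives 68P₁ = 3110, so P₁ = 1555/34.
Back-substitute into (2): P₂ = (185 − 2×1555/34) / 12 = 265/34.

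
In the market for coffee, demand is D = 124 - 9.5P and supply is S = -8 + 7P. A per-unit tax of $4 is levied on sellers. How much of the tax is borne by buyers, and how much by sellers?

Buyers bear 56/33, sellers bear 76/33

Pre-tax equilibrium: P* = 8, Q* = 48.
Tax on sellers shifts supply to S = -8 + 7(P − 4) = -36 + 7P.
124 - 9.5P = -36 + 7P gives buyer price Pb = 320/33; sellers receive Ps = 320/33 − 4 = 188/33.
New quantity: Q = 124 − 9.5(320/33) = 1052/33.
Buyer burden = 320/33 − 8 = 56/33; seller burden = 8 − 188/33 = 76/33.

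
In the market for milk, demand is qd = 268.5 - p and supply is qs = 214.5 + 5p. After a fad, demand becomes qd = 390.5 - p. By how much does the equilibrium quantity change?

Δq = 305/3

Original equilibrium: p* = 9, q* = 259.5.
New equilibrium: 390.5 - p = 214.5 + 5p, so 176 = 6p and p' = 88/3; q' = 390.5 − 1(88/3) = 2167/6.
Change in quantity: 2167/6 − 259.5 = 305/3.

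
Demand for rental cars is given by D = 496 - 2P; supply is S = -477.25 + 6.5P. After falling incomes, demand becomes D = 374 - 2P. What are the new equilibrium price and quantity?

Original equilibrium: P* = 114.5, Q* = 267.
New equilibrium: 374 - 2P = -477.25 + 6.5P, so 851.25 = 8.5P and P' = 3405/34; Q' = 374 − 2(3405/34) = 2953/17.

P' = 3405/34, Q' = 2953/17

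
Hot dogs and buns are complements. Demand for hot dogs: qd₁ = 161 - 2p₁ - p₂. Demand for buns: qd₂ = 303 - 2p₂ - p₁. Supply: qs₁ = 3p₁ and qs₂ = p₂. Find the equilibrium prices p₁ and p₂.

p₁ = 90/7, p₂ = 677/7

Market 1: 161 - 2p₁ - p₂ = 3p₁ → 5p₁ + p₂ = 161.
Market 2: 3p₂ + p₁ = 303.
Eliminating p₂: 3×(1) − 1×(2) gives 14p₁ = 180, so p₁ = 90/7.
Back-substitute into (2): p₂ = (303 − 1×90/7) / 3 = 677/7.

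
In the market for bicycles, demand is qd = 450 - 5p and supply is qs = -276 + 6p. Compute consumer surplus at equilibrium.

Equilibrium: 450 - 5p = -276 + 6p gives p* = 66, q* = 120.
Demand choke price (qd = 0): p = 90.
CS = ½(90 − 66)(120) = 1440.

Consumer surplus = 1440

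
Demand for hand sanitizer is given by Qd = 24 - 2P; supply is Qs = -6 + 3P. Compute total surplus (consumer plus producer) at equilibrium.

Total surplus = 60

Equilibrium: 24 - 2P = -6 + 3P gives P* = 6, Q* = 12.
Demand choke price: P = 12; supply starts at P = 2.
CS = ½(12 − 6)(12) = 36; PS = ½(6 − 2)(12) = 24.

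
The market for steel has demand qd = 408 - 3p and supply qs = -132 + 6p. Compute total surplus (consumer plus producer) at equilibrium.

Total surplus = 12996

Equilibrium: 408 - 3p = -132 + 6p gives p* = 60, q* = 228.
Demand choke price: p = 136; supply starts at p = 22.
CS = ½(136 − 60)(228) = 8664; PS = ½(60 − 22)(228) = 4332.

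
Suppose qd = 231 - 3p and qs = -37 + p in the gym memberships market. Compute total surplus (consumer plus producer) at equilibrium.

Equilibrium: 231 - 3p = -37 + p gives p* = 67, q* = 30.
Demand choke price: p = 77; supply starts at p = 37.
CS = ½(77 − 67)(30) = 150; PS = ½(67 − 37)(30) = 450.

Total surplus = 600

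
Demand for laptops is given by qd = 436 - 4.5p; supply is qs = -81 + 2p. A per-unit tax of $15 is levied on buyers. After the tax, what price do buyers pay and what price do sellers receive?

Pre-tax equilibrium: p* = 1034/13, q* = 1015/13.
Tax on buyers shifts demand to qd = 436 − 4.5(p + 15) = 368.5 - 4.5p.
368.5 - 4.5p = -81 + 2p gives seller price ps = 899/13; buyers pay pb = 899/13 + 15 = 1094/13.
New quantity: q = 436 − 4.5(1094/13) = 745/13.

Buyers pay 1094/13, sellers receive 899/13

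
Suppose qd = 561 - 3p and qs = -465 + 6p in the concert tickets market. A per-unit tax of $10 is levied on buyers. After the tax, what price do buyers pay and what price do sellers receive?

Buyers pay 362/3, sellers receive 332/3

Pre-tax equilibrium: p* = 114, q* = 219.
Tax on buyers shifts demand to qd = 561 − 3(p + 10) = 531 - 3p.
531 - 3p = -465 + 6p gives seller price ps = 332/3; buyers pay pb = 332/3 + 10 = 362/3.
New quantity: q = 561 − 3(362/3) = 199.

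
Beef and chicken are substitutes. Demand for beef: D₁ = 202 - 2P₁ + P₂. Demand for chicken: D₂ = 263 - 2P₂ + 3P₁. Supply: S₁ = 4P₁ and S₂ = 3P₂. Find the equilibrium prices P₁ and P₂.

P₁ = 1273/27, P₂ = 728/9

Market 1: 202 - 2P₁ + P₂ = 4P₁ → 6P₁ - P₂ = 202.
Market 2: 5P₂ - 3P₁ = 263.
Eliminating P₂: 5×(1) + 1×(2) gives 27P₁ = 1273, so P₁ = 1273/27.
Back-substitute into (2): P₂ = (263 + 3×1273/27) / 5 = 728/9.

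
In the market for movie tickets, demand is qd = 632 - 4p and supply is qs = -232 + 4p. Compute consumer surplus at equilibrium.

Consumer surplus = 5000

Equilibrium: 632 - 4p = -232 + 4p gives p* = 108, q* = 200.
Demand choke price (qd = 0): p = 158.
CS = ½(158 − 108)(200) = 5000.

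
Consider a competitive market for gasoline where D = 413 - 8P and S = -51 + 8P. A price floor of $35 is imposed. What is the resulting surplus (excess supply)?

Surplus = 96

Equilibrium price would be P* = 29, so the floor at 35 binds.
At P = 35: D = 133, S = 229.
Surplus = 229 − 133 = 96.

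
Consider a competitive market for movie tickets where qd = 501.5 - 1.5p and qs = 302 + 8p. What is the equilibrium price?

Set qd = qs: 501.5 - 1.5p = 302 + 8p.
199.5 = 9.5p, so p* = 21.
q* = 501.5 − 1.5(21) = 470.

p* = 21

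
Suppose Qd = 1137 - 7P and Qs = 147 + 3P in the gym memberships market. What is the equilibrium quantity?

Q* = 444

Set Qd = Qs: 1137 - 7P = 147 + 3P.
990 = 10P, so P* = 99.
Q* = 1137 − 7(99) = 444.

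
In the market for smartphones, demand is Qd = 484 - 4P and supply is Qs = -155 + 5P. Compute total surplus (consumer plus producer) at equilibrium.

Total surplus = 9000

Equilibrium: 484 - 4P = -155 + 5P gives P* = 71, Q* = 200.
Demand choke price: P = 121; supply starts at P = 31.
CS = ½(121 − 71)(200) = 5000; PS = ½(71 − 31)(200) = 4000.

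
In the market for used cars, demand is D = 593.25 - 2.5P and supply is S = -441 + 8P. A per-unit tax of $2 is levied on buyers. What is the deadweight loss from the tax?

Pre-tax equilibrium: P* = 98.5, Q* = 347.
Tax on buyers shifts demand to D = 593.25 − 2.5(P + 2) = 588.25 - 2.5P.
588.25 - 2.5P = -441 + 8P gives seller price Ps = 4117/42; buyers pay Pb = 4117/42 + 2 = 4201/42.
New quantity: Q = 593.25 − 2.5(4201/42) = 7207/21.
DWL = ½ × 2 × (347 − 7207/21) = 80/21.

Deadweight loss = 80/21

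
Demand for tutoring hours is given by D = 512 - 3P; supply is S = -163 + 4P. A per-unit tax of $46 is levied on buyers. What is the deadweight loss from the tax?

Deadweight loss = 12696/7

Pre-tax equilibrium: P* = 675/7, Q* = 1559/7.
Tax on buyers shifts demand to D = 512 − 3(P + 46) = 374 - 3P.
374 - 3P = -163 + 4P gives seller price Ps = 537/7; buyers pay Pb = 537/7 + 46 = 859/7.
New quantity: Q = 512 − 3(859/7) = 1007/7.
DWL = ½ × 46 × (1559/7 − 1007/7) = 12696/7.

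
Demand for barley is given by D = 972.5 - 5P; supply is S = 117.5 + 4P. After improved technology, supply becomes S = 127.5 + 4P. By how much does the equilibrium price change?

ΔP = -10/9

Original equilibrium: P* = 95, Q* = 497.5.
New equilibrium: 972.5 - 5P = 127.5 + 4P, so 845 = 9P and P' = 845/9; Q' = 972.5 − 5(845/9) = 9055/18.
Change in price: 845/9 − 95 = -10/9.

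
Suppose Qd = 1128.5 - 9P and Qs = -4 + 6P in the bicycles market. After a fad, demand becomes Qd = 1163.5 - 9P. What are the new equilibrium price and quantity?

Original equilibrium: P* = 75.5, Q* = 449.
New equilibrium: 1163.5 - 9P = -4 + 6P, so 1167.5 = 15P and P' = 467/6; Q' = 1163.5 − 9(467/6) = 463.

P' = 467/6, Q' = 463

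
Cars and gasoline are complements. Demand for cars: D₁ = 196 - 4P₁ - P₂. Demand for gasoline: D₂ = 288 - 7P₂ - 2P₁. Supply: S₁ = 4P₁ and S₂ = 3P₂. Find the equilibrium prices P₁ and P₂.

Market 1: 196 - 4P₁ - P₂ = 4P₁ → 8P₁ + P₂ = 196.
Market 2: 10P₂ + 2P₁ = 288.
Eliminating P₂: 10×(1) − 1×(2) gives 78P₁ = 1672, so P₁ = 836/39.
Back-substitute into (2): P₂ = (288 − 2×836/39) / 10 = 956/39.

P₁ = 836/39, P₂ = 956/39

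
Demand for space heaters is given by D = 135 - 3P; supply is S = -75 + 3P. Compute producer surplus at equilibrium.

Equilibrium: 135 - 3P = -75 + 3P gives P* = 35, Q* = 30.
Supply starts at P = 25 (where S = 0).
PS = ½(35 − 25)(30) = 150.

Producer surplus = 150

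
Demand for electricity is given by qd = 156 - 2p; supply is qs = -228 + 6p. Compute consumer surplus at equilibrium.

Consumer surplus = 900

Equilibrium: 156 - 2p = -228 + 6p gives p* = 48, q* = 60.
Demand choke price (qd = 0): p = 78.
CS = ½(78 − 48)(60) = 900.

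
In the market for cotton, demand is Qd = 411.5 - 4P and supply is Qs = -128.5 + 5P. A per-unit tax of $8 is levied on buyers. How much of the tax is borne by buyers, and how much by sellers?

Pre-tax equilibrium: P* = 60, Q* = 171.5.
Tax on buyers shifts demand to Qd = 411.5 − 4(P + 8) = 379.5 - 4P.
379.5 - 4P = -128.5 + 5P gives seller price Ps = 508/9; buyers pay Pb = 508/9 + 8 = 580/9.
New quantity: Q = 411.5 − 4(580/9) = 2767/18.
Buyer burden = 580/9 − 60 = 40/9; seller burden = 60 − 508/9 = 32/9.

Buyers bear 40/9, sellers bear 32/9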